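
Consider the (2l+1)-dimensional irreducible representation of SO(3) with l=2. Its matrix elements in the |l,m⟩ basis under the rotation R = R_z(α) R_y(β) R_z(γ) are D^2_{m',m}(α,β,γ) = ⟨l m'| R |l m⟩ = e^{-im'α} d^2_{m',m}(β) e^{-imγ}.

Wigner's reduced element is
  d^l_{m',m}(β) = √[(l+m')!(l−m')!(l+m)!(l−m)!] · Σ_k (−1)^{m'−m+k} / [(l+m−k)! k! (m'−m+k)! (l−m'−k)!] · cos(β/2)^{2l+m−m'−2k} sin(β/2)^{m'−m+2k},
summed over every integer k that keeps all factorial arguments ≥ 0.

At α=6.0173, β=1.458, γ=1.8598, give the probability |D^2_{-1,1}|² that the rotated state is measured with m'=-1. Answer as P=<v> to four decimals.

D^2_{-1,1}(6.0173,1.458,1.8598) = e^{-i·-1·6.0173}·d^2_{-1,1}(1.458)·e^{-i·1·1.8598}. Compute d first:
c=cos(1.458/2)=0.745841, s=sin(1.458/2)=0.666124; N=√[1·6·6·1]=6.000000
k: max(0,(1)−(-1))=2 … min(2+(1),2−(-1))=3
  k=2: (−1)^0·6.0000/(2)·0.7458^2·0.6661^2 = +0.740498
  k=3: (−1)^1·6.0000/(6)·0.7458^0·0.6661^4 = -0.196889
d^2_{-1,1}(1.458) = +0.740498 -0.196889 = +0.543610
|D^2_{-1,1}|² = |d^2_{-1,1}(β)|² = (+0.543610)² = 0.295511 (the z-rotation phases have unit modulus)

P=0.2955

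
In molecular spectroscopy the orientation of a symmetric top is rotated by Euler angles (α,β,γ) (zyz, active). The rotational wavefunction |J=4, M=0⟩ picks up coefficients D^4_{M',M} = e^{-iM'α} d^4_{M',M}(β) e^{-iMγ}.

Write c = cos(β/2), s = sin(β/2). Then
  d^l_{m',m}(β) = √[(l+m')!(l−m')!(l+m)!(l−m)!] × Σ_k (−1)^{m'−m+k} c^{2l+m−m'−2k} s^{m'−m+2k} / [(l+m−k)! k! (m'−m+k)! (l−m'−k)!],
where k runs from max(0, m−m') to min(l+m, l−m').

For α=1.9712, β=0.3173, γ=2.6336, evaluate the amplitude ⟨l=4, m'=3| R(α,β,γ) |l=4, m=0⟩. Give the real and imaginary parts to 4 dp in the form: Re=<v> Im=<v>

Re=-0.0398 Im=-0.0154

D^4_{3,0}(1.9712,0.3173,2.6336) = e^{-i·3·1.9712}·d^4_{3,0}(0.3173)·e^{-i·0·2.6336}. Compute d first:
c=cos(0.3173/2)=0.987441, s=sin(0.3173/2)=0.157985; N=√[5040·1·24·24]=1703.830978
Admissible k: 0..1 (factorial args all ≥0)
  k=0: (−1)^3·1703.8310/(144)·0.9874^5·0.1580^3 = -0.043800
  k=1: (−1)^4·1703.8310/(144)·0.9874^3·0.1580^5 = +0.001121
d^4_{3,0}(0.3173) = -0.043800 +0.001121 = -0.042678
D = (+0.932477+0.361229i)·(-0.042678)·(+1.000000+0.000000i) = -0.039797-0.015417i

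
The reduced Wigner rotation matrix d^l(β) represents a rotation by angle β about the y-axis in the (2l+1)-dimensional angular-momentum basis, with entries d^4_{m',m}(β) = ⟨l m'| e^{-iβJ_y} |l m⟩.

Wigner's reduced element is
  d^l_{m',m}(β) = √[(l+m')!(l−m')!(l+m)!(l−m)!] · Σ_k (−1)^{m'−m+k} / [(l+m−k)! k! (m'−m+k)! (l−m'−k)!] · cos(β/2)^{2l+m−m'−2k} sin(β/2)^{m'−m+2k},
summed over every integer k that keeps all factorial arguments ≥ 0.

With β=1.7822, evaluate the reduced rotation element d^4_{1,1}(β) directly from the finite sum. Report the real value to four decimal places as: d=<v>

d=0.3038

d^4_{1,1}(β=1.7822) via Wigner's sum:
c=cos(1.7822/2)=0.628557, s=sin(1.7822/2)=0.777764; N=√[120·6·120·6]=720.000000
k: max(0,(1)−(1))=0 … min(4+(1),4−(1))=3
  k=0: (−1)^0·720.0000/(720)·0.6286^8·0.7778^0 = +0.024364
  k=1: (−1)^1·720.0000/(48)·0.6286^6·0.7778^2 = -0.559569
  k=2: (−1)^2·720.0000/(24)·0.6286^4·0.7778^4 = +1.713524
  k=3: (−1)^3·720.0000/(72)·0.6286^2·0.7778^6 = -0.874530
d^4_{1,1}(1.7822) = +0.024364 -0.559569 +1.713524 -0.874530 = +0.303788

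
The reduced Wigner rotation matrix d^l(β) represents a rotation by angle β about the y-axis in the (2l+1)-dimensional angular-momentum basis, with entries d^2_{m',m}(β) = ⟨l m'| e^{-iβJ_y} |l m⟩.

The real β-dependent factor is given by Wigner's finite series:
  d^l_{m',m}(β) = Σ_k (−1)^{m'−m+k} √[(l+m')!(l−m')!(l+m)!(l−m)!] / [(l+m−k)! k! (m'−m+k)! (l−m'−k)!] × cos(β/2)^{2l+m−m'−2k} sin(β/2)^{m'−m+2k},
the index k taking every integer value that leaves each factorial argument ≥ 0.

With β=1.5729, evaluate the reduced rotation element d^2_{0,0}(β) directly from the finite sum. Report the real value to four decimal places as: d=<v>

d^2_{0,0}(β=1.5729) via Wigner's sum:
Half-angle: c=0.706363, s=0.707850. N=√(2·2·2·2)=4.000000
k: max(0,(0)−(0))=0 … min(2+(0),2−(0))=2
  k=0: (−1)^0·4.0000/(4)·0.7064^4·0.7079^0 = +0.248949
  k=1: (−1)^1·4.0000/(1)·0.7064^2·0.7079^2 = -0.999996
  k=2: (−1)^2·4.0000/(4)·0.7064^0·0.7079^4 = +0.251053
d^2_{0,0}(1.5729) = +0.248949 -0.999996 +0.251053 = -0.499993

d=-0.5000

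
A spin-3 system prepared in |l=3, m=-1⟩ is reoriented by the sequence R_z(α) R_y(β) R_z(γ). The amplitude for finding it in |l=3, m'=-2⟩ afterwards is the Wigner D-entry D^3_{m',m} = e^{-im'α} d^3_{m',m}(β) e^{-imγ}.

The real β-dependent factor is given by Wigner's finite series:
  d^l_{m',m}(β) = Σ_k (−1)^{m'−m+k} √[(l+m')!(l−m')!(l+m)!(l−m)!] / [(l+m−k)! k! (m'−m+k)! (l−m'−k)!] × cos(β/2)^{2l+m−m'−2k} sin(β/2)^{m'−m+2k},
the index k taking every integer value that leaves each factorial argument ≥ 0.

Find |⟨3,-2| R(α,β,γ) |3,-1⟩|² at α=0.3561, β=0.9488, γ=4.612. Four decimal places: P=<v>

Split into d^3_{-2,-1}(β=0.9488) × two z-phases.
Half-angle: c=0.889567, s=0.456805. N=√(1·120·2·24)=75.894664
k: max(0,(-1)−(-2))=1 … min(3+(-1),3−(-2))=2
  k=1: (−1)^0·75.8947/(24)·0.8896^5·0.4568^1 = +0.804681
  k=2: (−1)^1·75.8947/(12)·0.8896^3·0.4568^3 = -0.424383
d^3_{-2,-1}(0.9488) = +0.804681 -0.424383 = +0.380298
|D^3_{-2,-1}|² = |d^3_{-2,-1}(β)|² = (+0.380298)² = 0.144627 (the z-rotation phases have unit modulus)

P=0.1446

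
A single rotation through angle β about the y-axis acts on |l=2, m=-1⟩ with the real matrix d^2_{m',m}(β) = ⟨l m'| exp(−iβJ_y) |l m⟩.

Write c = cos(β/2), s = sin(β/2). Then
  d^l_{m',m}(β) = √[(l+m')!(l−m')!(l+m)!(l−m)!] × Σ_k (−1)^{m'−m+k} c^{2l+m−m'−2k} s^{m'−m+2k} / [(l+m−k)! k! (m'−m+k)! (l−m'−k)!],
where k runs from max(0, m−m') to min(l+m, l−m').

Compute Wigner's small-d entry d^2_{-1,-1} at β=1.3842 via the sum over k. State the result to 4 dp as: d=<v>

d^2_{-1,-1}(β=1.3842) via Wigner's sum:
With c≡cos(β/2)=0.769908 and s≡sin(β/2)=0.638155, N=[1·6·1·6]^{1/2}=6.000000
k∈{0,1} keeps every argument non-negative
  k=0: (−1)^0·6.0000/(6)·0.7699^4·0.6382^0 = +0.351362
  k=1: (−1)^1·6.0000/(2)·0.7699^2·0.6382^2 = -0.724188
d^2_{-1,-1}(1.3842) = +0.351362 -0.724188 = -0.372826

d=-0.3728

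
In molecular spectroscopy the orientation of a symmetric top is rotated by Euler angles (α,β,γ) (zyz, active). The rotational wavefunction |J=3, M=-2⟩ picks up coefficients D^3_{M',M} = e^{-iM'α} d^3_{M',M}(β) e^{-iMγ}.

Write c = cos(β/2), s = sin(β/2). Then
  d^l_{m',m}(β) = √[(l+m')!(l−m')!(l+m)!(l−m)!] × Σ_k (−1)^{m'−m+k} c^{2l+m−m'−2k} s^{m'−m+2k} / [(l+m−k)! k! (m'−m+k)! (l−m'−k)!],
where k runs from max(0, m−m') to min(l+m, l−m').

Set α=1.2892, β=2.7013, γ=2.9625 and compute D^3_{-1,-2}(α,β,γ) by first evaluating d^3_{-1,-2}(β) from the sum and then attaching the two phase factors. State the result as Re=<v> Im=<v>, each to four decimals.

Re=0.0356 Im=0.0479

D^3_{-1,-2}(1.2892,2.7013,2.9625) = e^{-i·-1·1.2892}·d^3_{-1,-2}(2.7013)·e^{-i·-2·2.9625}. Compute d first:
c=cos(2.7013/2)=0.218372, s=sin(2.7013/2)=0.975866; N=√[2·24·1·120]=75.894664
k: max(0,(-2)−(-1))=0 … min(3+(-2),3−(-1))=1
  k=0: (−1)^1·75.8947/(24)·0.2184^5·0.9759^1 = -0.001532
  k=1: (−1)^2·75.8947/(12)·0.2184^3·0.9759^3 = +0.061206
d^3_{-1,-2}(2.7013) = -0.001532 +0.061206 = +0.059673
D = (+0.277889+0.960613i)·(+0.059673)·(+0.936535-0.350575i) = +0.035626+0.047872i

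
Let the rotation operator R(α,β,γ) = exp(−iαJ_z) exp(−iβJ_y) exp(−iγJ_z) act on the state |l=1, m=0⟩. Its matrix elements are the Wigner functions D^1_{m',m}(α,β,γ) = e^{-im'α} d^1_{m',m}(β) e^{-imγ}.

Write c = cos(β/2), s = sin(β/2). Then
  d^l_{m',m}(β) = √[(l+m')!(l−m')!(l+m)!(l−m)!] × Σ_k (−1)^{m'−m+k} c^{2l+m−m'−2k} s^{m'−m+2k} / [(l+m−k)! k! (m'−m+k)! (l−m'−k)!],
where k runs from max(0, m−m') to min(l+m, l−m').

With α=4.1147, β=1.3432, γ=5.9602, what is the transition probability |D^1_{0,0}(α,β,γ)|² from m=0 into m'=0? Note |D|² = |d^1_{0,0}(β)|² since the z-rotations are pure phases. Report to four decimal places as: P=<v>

Split into d^1_{0,0}(β=1.3432) × two z-phases.
With c≡cos(β/2)=0.782827 and s≡sin(β/2)=0.622239, N=[1·1·1·1]^{1/2}=1.000000
Admissible k: 0..1 (factorial args all ≥0)
  k=0: (−1)^0·1.0000/(1)·0.7828^2·0.6222^0 = +0.612818
  k=1: (−1)^1·1.0000/(1)·0.7828^0·0.6222^2 = -0.387182
d^1_{0,0}(1.3432) = +0.612818 -0.387182 = +0.225636
|D^1_{0,0}|² = |d^1_{0,0}(β)|² = (+0.225636)² = 0.050912 (the z-rotation phases have unit modulus)

P=0.0509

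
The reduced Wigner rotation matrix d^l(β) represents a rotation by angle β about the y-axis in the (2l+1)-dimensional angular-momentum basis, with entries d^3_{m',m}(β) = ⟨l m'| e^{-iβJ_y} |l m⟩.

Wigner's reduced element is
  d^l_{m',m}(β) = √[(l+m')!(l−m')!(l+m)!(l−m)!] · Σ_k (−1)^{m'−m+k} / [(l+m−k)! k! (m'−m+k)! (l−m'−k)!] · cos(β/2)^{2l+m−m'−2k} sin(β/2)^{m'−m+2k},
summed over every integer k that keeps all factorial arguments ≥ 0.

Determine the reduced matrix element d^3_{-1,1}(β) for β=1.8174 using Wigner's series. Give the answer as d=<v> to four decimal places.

d^3_{-1,1}(β=1.8174) via Wigner's sum:
Half-angle: c=0.614772, s=0.788705. N=√(2·24·24·2)=48.000000
The bounds max(0,m−m')=2 and min(l+m,l−m')=4 give 3 terms
  k=2: (−1)^0·48.0000/(8)·0.6148^4·0.7887^2 = +0.533133
  k=3: (−1)^1·48.0000/(6)·0.6148^2·0.7887^4 = -1.169974
  k=4: (−1)^2·48.0000/(48)·0.6148^0·0.7887^6 = +0.240707
d^3_{-1,1}(1.8174) = +0.533133 -1.169974 +0.240707 = -0.396134

d=-0.3961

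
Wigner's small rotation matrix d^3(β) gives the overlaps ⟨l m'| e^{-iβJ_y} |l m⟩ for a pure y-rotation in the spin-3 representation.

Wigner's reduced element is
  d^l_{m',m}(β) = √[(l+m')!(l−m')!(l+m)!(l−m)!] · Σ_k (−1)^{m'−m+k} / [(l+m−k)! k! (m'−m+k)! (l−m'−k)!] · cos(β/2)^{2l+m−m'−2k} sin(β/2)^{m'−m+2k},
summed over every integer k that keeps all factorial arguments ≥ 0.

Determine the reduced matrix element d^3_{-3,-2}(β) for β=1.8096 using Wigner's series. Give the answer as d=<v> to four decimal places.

d=0.1734

d^3_{-3,-2}(β=1.8096) via Wigner's sum:
With c≡cos(β/2)=0.617843 and s≡sin(β/2)=0.786302, N=[1·720·1·120]^{1/2}=293.938769
k∈{1} keeps every argument non-negative
  k=1: (−1)^0·293.9388/(120)·0.6178^5·0.7863^1 = +0.173402
d^3_{-3,-2}(1.8096) = +0.173402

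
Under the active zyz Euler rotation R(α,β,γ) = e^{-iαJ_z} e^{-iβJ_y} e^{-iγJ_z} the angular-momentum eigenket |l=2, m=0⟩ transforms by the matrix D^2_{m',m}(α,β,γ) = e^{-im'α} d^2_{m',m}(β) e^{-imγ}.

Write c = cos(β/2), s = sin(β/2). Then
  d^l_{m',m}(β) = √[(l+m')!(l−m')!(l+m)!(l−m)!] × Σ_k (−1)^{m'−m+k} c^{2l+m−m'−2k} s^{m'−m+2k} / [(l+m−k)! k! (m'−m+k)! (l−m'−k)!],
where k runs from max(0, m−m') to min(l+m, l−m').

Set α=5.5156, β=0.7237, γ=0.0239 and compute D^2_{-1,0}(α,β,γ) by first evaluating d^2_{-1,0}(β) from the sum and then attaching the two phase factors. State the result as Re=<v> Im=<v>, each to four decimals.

Re=0.4373 Im=-0.4220

Split into d^2_{-1,0}(β=0.7237) × two z-phases.
Half-angle: c=0.935244, s=0.354005. N=√(1·6·2·2)=4.898979
The bounds max(0,m−m')=1 and min(l+m,l−m')=2 give 2 terms
  k=1: (−1)^0·4.8990/(2)·0.9352^3·0.3540^1 = +0.709348
  k=2: (−1)^1·4.8990/(2)·0.9352^1·0.3540^3 = -0.101632
d^2_{-1,0}(0.7237) = +0.709348 -0.101632 = +0.607716
D = (+0.719590-0.694400i)·(+0.607716)·(+1.000000+0.000000i) = +0.437306-0.421998i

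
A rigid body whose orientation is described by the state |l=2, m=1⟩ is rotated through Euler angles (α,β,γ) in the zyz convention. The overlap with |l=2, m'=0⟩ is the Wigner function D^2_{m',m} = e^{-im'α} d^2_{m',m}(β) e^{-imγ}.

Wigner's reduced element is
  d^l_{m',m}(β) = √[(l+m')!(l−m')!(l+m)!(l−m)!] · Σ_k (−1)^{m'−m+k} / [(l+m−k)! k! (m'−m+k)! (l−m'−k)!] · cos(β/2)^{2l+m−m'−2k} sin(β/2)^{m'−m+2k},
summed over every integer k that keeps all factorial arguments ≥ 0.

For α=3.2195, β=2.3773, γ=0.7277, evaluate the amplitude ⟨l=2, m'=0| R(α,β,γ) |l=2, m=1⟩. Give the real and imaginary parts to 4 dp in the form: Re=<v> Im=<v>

Split into d^2_{0,1}(β=2.3773) × two z-phases.
With c≡cos(β/2)=0.372913 and s≡sin(β/2)=0.927866, N=[2·2·6·1]^{1/2}=4.898979
k∈{1,2} keeps every argument non-negative
  k=1: (−1)^0·4.8990/(2)·0.3729^3·0.9279^1 = +0.117865
  k=2: (−1)^1·4.8990/(2)·0.3729^1·0.9279^3 = -0.729691
d^2_{0,1}(2.3773) = +0.117865 -0.729691 = -0.611827
Attach z-rotation phases: D = e^{-i(0)(3.2195)}·(-0.611827)·e^{-i(1)(0.7277)} = -0.456855+0.406959i

Re=-0.4569 Im=0.4070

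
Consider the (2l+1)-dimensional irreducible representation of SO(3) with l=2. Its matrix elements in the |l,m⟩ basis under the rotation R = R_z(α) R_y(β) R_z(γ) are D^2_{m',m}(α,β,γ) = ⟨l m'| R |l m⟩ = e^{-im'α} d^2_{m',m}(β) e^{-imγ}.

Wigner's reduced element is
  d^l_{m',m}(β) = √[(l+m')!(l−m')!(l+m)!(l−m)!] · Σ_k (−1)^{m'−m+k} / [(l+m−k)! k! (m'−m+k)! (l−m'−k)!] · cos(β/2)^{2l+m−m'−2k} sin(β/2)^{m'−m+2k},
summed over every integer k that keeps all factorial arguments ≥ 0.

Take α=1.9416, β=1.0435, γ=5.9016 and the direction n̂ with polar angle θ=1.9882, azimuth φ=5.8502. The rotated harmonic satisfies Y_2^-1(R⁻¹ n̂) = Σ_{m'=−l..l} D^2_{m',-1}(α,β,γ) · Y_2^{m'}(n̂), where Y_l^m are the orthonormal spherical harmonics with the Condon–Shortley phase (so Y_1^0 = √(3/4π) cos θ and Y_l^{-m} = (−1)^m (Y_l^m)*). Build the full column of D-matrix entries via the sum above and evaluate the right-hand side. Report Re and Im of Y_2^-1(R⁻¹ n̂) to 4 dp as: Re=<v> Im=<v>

Re=-0.1516 Im=-0.3472

Need the full column D^2_{m',-1} for m'=−2..2 at α=1.9416, β=1.0435, γ=5.9016.
cos(β/2)=0.866948, sin(β/2)=0.498398
d^2_{-2,-1}: single k=1 term ⇒ +0.649510;  D = -0.607869-0.228819i
d^2_{-1,-1}: k∈[0..1] ⇒ +0.564902 -0.560093 = +0.004808;  D = +0.000052+0.004808i
d^2_{0,-1}: k∈[0..1] ⇒ -0.795484 +0.262904 = -0.532580;  D = -0.494274+0.198329i
d^2_{1,-1}: k∈[0..1] ⇒ +0.560093 -0.061703 = +0.498390;  D = -0.340592-0.363854i
d^2_{2,-1}: single k=0 term ⇒ -0.214661;  D = +0.092906-0.193514i
Y_2^{m'}(θ=1.9882,φ=5.8502) and Σ D·Y over m':
  (-0.6079-0.2288i)·(+0.2091+0.2459i)  (+0.0001+0.0048i)·(-0.2599-0.1201i)  (-0.4943+0.1983i)·(-0.1599+0.0000i)  (-0.3406-0.3639i)·(+0.2599-0.1201i)  (+0.0929-0.1935i)·(+0.2091-0.2459i)
Y_2^-1(R⁻¹ n̂) = -0.151639-0.347244i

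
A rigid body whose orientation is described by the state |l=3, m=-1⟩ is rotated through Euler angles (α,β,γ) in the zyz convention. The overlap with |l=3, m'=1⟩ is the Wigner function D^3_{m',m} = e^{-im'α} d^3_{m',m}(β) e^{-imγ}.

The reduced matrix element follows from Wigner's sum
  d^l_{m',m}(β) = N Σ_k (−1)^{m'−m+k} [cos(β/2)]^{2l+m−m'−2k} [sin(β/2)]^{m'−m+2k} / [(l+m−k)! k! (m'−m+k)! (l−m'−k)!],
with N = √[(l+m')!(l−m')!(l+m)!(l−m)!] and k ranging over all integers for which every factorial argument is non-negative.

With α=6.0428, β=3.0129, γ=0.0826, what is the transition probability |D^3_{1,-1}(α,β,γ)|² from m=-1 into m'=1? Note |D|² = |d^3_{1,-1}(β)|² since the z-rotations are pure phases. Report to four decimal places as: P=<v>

P=0.9119

First d^3_{1,-1}(β=3.0129), then the phase factors e^{-i(1)α} and e^{-i(-1)γ}:
With c≡cos(β/2)=0.064302 and s≡sin(β/2)=0.997930, N=[24·2·2·24]^{1/2}=48.000000
Admissible k: 0..2 (factorial args all ≥0)
  k=0: (−1)^2·48.0000/(8)·0.0643^4·0.9979^2 = +0.000102
  k=1: (−1)^3·48.0000/(6)·0.0643^2·0.9979^4 = -0.032805
  k=2: (−1)^4·48.0000/(48)·0.0643^0·0.9979^6 = +0.987647
d^3_{1,-1}(3.0129) = +0.000102 -0.032805 +0.987647 = +0.954944
|D^3_{1,-1}|² = |d^3_{1,-1}(β)|² = (+0.954944)² = 0.911918 (the z-rotation phases have unit modulus)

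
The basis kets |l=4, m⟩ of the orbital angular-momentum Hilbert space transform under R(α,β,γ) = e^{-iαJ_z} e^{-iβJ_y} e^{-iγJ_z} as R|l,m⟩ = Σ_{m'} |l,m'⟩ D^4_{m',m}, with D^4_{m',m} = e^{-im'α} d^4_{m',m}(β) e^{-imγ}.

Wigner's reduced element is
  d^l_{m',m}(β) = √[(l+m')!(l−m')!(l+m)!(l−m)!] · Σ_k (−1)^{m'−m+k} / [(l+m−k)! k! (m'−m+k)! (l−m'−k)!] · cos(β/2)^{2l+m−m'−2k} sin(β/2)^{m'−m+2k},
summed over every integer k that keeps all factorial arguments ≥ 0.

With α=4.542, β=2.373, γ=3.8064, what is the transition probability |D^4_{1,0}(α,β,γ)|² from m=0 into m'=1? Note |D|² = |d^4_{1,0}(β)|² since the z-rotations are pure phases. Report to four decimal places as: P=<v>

P=0.0298

D^4_{1,0}(4.542,2.373,3.8064) = e^{-i·1·4.542}·d^4_{1,0}(2.373)·e^{-i·0·3.8064}. Compute d first:
With c≡cos(β/2)=0.374907 and s≡sin(β/2)=0.927062, N=[120·6·24·24]^{1/2}=643.987578
k∈{0,1,2,3} keeps every argument non-negative
  k=0: (−1)^1·643.9876/(144)·0.3749^7·0.9271^1 = -0.004316
  k=1: (−1)^2·643.9876/(24)·0.3749^5·0.9271^3 = +0.158347
  k=2: (−1)^3·643.9876/(24)·0.3749^3·0.9271^5 = -0.968237
  k=3: (−1)^4·643.9876/(144)·0.3749^1·0.9271^7 = +0.986737
d^4_{1,0}(2.373) = -0.004316 +0.158347 -0.968237 +0.986737 = +0.172532
|D^4_{1,0}|² = |d^4_{1,0}(β)|² = (+0.172532)² = 0.029767 (the z-rotation phases have unit modulus)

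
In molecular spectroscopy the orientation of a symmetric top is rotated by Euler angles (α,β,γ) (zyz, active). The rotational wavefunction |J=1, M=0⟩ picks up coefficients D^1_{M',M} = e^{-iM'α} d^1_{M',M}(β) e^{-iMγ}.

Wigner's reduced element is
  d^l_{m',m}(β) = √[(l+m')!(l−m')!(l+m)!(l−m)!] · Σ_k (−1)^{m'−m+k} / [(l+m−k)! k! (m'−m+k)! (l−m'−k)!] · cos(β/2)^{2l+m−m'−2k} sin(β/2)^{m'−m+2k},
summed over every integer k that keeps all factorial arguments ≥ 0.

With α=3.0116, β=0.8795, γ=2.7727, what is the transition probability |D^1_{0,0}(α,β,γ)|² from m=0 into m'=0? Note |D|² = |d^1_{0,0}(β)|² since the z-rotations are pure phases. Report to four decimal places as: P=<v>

D^1_{0,0}(3.0116,0.8795,2.7727) = e^{-i·0·3.0116}·d^1_{0,0}(0.8795)·e^{-i·0·2.7727}. Compute d first:
c=cos(0.8795/2)=0.904858, s=sin(0.8795/2)=0.425713; N=√[1·1·1·1]=1.000000
The bounds max(0,m−m')=0 and min(l+m,l−m')=1 give 2 terms
  k=0: (−1)^0·1.0000/(1)·0.9049^2·0.4257^0 = +0.818768
  k=1: (−1)^1·1.0000/(1)·0.9049^0·0.4257^2 = -0.181232
d^1_{0,0}(0.8795) = +0.818768 -0.181232 = +0.637536
|D^1_{0,0}|² = |d^1_{0,0}(β)|² = (+0.637536)² = 0.406453 (the z-rotation phases have unit modulus)

P=0.4065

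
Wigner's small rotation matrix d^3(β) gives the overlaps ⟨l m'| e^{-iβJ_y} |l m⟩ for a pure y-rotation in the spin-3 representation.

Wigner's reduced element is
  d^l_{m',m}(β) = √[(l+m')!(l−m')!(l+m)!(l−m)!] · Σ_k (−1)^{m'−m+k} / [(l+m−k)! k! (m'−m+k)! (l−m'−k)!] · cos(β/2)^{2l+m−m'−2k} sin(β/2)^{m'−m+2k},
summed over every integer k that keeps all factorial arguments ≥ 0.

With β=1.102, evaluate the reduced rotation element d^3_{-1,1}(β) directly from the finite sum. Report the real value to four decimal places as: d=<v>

d=0.4509

d^3_{-1,1}(β=1.102) via Wigner's sum:
Half-angle: c=0.852001, s=0.523539. N=√(2·24·24·2)=48.000000
Admissible k: 2..4 (factorial args all ≥0)
  k=2: (−1)^0·48.0000/(8)·0.8520^4·0.5235^2 = +0.866585
  k=3: (−1)^1·48.0000/(6)·0.8520^2·0.5235^4 = -0.436283
  k=4: (−1)^2·48.0000/(48)·0.8520^0·0.5235^6 = +0.020592
d^3_{-1,1}(1.102) = +0.866585 -0.436283 +0.020592 = +0.450894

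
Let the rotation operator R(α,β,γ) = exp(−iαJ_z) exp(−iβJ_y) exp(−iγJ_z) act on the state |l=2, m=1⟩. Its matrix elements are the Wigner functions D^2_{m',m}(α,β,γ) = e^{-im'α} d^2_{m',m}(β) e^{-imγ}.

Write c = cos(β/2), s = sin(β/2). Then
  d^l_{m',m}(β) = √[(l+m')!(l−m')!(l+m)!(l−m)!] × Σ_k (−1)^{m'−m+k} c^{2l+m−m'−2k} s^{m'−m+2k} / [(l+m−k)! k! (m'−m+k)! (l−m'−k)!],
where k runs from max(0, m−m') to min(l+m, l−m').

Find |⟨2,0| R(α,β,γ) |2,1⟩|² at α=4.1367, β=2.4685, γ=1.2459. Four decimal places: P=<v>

D^2_{0,1}(4.1367,2.4685,1.2459) = e^{-i·0·4.1367}·d^2_{0,1}(2.4685)·e^{-i·1·1.2459}. Compute d first:
c=cos(2.4685/2)=0.330229, s=sin(2.4685/2)=0.943901; N=√[2·2·6·1]=4.898979
k: max(0,(1)−(0))=1 … min(2+(1),2−(0))=2
  k=1: (−1)^0·4.8990/(2)·0.3302^3·0.9439^1 = +0.083262
  k=2: (−1)^1·4.8990/(2)·0.3302^1·0.9439^3 = -0.680252
d^2_{0,1}(2.4685) = +0.083262 -0.680252 = -0.596990
|D^2_{0,1}|² = |d^2_{0,1}(β)|² = (-0.596990)² = 0.356397 (the z-rotation phases have unit modulus)

P=0.3564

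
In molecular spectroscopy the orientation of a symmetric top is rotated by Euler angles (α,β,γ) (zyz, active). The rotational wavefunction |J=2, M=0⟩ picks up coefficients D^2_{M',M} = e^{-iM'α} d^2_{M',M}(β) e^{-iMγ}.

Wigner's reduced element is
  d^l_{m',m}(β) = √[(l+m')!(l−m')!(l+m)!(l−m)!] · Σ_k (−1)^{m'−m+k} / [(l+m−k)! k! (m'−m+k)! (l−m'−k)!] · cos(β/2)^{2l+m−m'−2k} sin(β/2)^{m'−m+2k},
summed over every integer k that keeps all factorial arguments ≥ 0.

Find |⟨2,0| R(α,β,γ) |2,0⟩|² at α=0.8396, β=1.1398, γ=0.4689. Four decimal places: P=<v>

First d^2_{0,0}(β=1.1398), then the phase factors e^{-i(0)α} and e^{-i(0)γ}:
c=cos(1.1398/2)=0.841955, s=sin(1.1398/2)=0.539548; N=√[2·2·2·2]=4.000000
Admissible k: 0..2 (factorial args all ≥0)
  k=0: (−1)^0·4.0000/(4)·0.8420^4·0.5395^0 = +0.502522
  k=1: (−1)^1·4.0000/(1)·0.8420^2·0.5395^2 = -0.825463
  k=2: (−1)^2·4.0000/(4)·0.8420^0·0.5395^4 = +0.084746
d^2_{0,0}(1.1398) = +0.502522 -0.825463 +0.084746 = -0.238195
|D^2_{0,0}|² = |d^2_{0,0}(β)|² = (-0.238195)² = 0.056737 (the z-rotation phases have unit modulus)

P=0.0567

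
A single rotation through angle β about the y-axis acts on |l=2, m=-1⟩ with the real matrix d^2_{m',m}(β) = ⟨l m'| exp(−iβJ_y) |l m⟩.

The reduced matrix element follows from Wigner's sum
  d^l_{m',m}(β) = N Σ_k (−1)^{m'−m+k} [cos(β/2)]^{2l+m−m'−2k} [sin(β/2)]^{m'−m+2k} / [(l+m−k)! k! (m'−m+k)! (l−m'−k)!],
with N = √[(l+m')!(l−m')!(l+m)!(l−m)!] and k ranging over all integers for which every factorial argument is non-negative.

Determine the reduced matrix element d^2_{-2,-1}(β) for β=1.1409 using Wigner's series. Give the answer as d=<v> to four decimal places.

d^2_{-2,-1}(β=1.1409) via Wigner's sum:
c=cos(1.1409/2)=0.841658, s=sin(1.1409/2)=0.540011; N=√[1·24·1·6]=12.000000
k∈{1} keeps every argument non-negative
  k=1: (−1)^0·12.0000/(6)·0.8417^3·0.5400^1 = +0.643931
d^2_{-2,-1}(1.1409) = +0.643931

d=0.6439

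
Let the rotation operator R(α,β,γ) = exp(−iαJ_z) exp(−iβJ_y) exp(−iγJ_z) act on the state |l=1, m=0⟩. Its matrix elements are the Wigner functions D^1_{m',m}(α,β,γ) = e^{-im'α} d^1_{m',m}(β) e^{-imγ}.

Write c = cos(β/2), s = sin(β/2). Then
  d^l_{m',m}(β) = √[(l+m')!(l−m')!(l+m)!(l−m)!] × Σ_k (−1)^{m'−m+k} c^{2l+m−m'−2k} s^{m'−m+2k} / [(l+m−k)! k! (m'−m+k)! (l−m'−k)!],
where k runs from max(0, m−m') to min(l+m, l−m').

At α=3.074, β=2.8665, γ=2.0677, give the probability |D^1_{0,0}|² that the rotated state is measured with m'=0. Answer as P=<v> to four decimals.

P=0.9262

First d^1_{0,0}(β=2.8665), then the phase factors e^{-i(0)α} and e^{-i(0)γ}:
c=cos(2.8665/2)=0.137113, s=sin(2.8665/2)=0.990555; N=√[1·1·1·1]=1.000000
k: max(0,(0)−(0))=0 … min(1+(0),1−(0))=1
  k=0: (−1)^0·1.0000/(1)·0.1371^2·0.9906^0 = +0.018800
  k=1: (−1)^1·1.0000/(1)·0.1371^0·0.9906^2 = -0.981200
d^1_{0,0}(2.8665) = +0.018800 -0.981200 = -0.962400
|D^1_{0,0}|² = |d^1_{0,0}(β)|² = (-0.962400)² = 0.926214 (the z-rotation phases have unit modulus)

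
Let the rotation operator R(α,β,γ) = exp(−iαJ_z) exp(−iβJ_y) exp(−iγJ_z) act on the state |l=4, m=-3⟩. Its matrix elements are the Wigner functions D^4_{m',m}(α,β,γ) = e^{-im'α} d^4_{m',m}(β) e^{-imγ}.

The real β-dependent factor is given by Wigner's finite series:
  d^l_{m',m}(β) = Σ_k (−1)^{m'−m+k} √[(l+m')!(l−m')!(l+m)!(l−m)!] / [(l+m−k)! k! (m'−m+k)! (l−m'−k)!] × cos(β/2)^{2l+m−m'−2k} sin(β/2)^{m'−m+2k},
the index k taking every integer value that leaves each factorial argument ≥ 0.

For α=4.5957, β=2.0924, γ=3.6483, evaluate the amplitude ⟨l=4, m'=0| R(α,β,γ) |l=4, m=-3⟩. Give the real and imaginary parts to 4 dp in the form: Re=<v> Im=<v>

Re=-0.0243 Im=-0.4797

D^4_{0,-3}(4.5957,2.0924,3.6483) = e^{-i·0·4.5957}·d^4_{0,-3}(2.0924)·e^{-i·-3·3.6483}. Compute d first:
With c≡cos(β/2)=0.500864 and s≡sin(β/2)=0.865526, N=[24·24·1·5040]^{1/2}=1703.830978
The bounds max(0,m−m')=0 and min(l+m,l−m')=1 give 2 terms
  k=0: (−1)^3·1703.8310/(144)·0.5009^5·0.8655^3 = -0.241826
  k=1: (−1)^4·1703.8310/(144)·0.5009^3·0.8655^5 = +0.722144
d^4_{0,-3}(2.0924) = -0.241826 +0.722144 = +0.480318
Phases: e^{-i·(0)·4.5957}=+1.000000+0.000000i, e^{-i·(-3)·3.6483}=-0.050653-0.998716i ⇒ D=-0.024329-0.479702i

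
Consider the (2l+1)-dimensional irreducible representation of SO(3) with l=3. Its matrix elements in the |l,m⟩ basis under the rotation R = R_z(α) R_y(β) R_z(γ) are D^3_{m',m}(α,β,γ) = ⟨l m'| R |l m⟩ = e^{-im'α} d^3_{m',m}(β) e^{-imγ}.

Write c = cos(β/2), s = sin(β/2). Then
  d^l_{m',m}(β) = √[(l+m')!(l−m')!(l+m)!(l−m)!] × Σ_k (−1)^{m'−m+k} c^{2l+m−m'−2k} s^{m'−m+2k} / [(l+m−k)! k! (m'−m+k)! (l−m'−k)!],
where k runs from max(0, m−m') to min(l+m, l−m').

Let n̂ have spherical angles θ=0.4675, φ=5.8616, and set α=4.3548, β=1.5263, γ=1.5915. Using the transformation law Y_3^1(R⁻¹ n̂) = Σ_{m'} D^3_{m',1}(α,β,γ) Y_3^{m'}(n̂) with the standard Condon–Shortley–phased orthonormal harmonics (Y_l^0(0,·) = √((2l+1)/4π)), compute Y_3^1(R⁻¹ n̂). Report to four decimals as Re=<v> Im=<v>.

Re=0.1477 Im=0.2781

Need the full column D^3_{m',1} for m'=−3..3 at α=4.3548, β=1.5263, γ=1.5915.
cos(β/2)=0.722662, sin(β/2)=0.691201
d^3_{-3,1}: single k=4 term ⇒ +0.461673;  D = +0.212095-0.410070i
d^3_{-2,1}: k∈[3..4] ⇒ +0.788224 -0.360544 = +0.427680;  D = +0.287077+0.317014i
d^3_{-1,1}: k∈[2..4] ⇒ +0.781811 -0.953628 +0.109050 = -0.062766;  D = +0.058328-0.023182i
d^3_{0,1}: k∈[1..3] ⇒ +0.471924 -1.295185 +0.394956 = -0.428305;  D = +0.008867+0.428213i
d^3_{1,1}: k∈[0..2] ⇒ +0.142434 -1.042415 +0.715221 = -0.184761;  D = -0.174375-0.061072i
d^3_{2,1}: k∈[0..1] ⇒ -0.430806 +0.788224 = +0.357418;  D = -0.228741+0.274637i
d^3_{3,1}: single k=0 term ⇒ +0.504657;  D = -0.250199-0.438268i
Y_3^{m'}(θ=0.4675,φ=5.8616) and Σ D·Y over m':
  (+0.2121-0.4101i)·(+0.0115+0.0364i)  (+0.2871+0.3170i)·(+0.1232+0.1384i)  (+0.0583-0.0232i)·(+0.3966+0.1779i)  (+0.0089+0.4282i)·(+0.3280+0.0000i)  (-0.1744-0.0611i)·(-0.3966+0.1779i)  (-0.2287+0.2746i)·(+0.1232-0.1384i)  (-0.2502-0.4383i)·(-0.0115+0.0364i)
Y_3^1(R⁻¹ n̂) = +0.147723+0.278051i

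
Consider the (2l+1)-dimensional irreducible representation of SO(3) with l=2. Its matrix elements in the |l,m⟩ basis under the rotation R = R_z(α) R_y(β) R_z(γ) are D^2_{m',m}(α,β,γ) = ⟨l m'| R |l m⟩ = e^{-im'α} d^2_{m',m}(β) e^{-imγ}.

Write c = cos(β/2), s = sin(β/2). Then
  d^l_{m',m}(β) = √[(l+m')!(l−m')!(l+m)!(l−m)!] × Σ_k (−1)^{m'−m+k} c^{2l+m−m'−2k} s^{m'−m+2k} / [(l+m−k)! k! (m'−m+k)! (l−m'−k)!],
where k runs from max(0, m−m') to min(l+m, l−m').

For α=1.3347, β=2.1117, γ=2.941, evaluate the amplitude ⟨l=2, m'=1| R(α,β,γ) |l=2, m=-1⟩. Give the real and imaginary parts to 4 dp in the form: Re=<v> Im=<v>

First d^2_{1,-1}(β=2.1117), then the phase factors e^{-i(1)α} and e^{-i(-1)γ}:
Half-angle: c=0.492488, s=0.870319. N=√(6·1·1·6)=6.000000
k∈{0,1} keeps every argument non-negative
  k=0: (−1)^2·6.0000/(2)·0.4925^2·0.8703^2 = +0.551150
  k=1: (−1)^3·6.0000/(6)·0.4925^0·0.8703^4 = -0.573739
d^2_{1,-1}(2.1117) = +0.551150 -0.573739 = -0.022589
D = (+0.233909-0.972258i)·(-0.022589)·(-0.979949+0.199250i) = +0.000802-0.022574i

Re=0.0008 Im=-0.0226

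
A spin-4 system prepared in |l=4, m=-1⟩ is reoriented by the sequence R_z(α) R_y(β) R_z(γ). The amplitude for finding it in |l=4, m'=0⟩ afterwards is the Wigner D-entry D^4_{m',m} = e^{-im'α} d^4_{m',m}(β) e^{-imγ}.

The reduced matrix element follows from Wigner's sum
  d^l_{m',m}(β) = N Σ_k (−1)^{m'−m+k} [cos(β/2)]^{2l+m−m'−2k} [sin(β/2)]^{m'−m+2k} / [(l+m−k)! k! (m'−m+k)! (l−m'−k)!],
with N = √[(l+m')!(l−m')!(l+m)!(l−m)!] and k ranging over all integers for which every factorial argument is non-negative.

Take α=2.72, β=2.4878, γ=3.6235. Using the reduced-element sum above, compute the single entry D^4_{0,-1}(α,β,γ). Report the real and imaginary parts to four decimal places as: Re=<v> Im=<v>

Re=-0.3373 Im=-0.1764

Split into d^4_{0,-1}(β=2.4878) × two z-phases.
With c≡cos(β/2)=0.321105 and s≡sin(β/2)=0.947044, N=[24·24·6·120]^{1/2}=643.987578
Admissible k: 0..3 (factorial args all ≥0)
  k=0: (−1)^1·643.9876/(144)·0.3211^7·0.9470^1 = -0.001491
  k=1: (−1)^2·643.9876/(24)·0.3211^5·0.9470^3 = +0.077806
  k=2: (−1)^3·643.9876/(24)·0.3211^3·0.9470^5 = -0.676797
  k=3: (−1)^4·643.9876/(144)·0.3211^1·0.9470^7 = +0.981187
d^4_{0,-1}(2.4878) = -0.001491 +0.077806 -0.676797 +0.981187 = +0.380706
Attach z-rotation phases: D = e^{-i(0)(2.72)}·(+0.380706)·e^{-i(-1)(3.6235)} = -0.337348-0.176446i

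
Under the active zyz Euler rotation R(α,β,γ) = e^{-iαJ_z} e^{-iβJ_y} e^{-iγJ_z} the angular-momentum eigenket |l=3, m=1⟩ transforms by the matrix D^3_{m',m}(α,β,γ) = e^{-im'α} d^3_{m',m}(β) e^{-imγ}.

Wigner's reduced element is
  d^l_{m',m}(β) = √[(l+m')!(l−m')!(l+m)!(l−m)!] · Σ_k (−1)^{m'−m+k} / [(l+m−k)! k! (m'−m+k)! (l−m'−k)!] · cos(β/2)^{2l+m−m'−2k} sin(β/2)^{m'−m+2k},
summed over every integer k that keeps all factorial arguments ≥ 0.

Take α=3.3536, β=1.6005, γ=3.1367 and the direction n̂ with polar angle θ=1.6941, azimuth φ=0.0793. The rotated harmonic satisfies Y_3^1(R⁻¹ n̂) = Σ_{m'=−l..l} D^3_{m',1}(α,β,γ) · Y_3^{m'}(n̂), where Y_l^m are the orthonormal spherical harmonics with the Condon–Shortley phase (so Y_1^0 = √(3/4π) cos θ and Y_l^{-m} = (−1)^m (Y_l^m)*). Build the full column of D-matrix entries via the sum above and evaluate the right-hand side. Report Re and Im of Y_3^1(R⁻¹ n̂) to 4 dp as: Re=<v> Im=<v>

Need the full column D^3_{m',1} for m'=−3..3 at α=3.3536, β=1.6005, γ=3.1367.
cos(β/2)=0.696527, sin(β/2)=0.717530
d^3_{-3,1}: single k=4 term ⇒ +0.498061;  D = +0.399221+0.297805i
d^3_{-2,1}: k∈[3..4] ⇒ +0.789524 -0.418928 = +0.370596;  D = -0.337028-0.154122i
d^3_{-1,1}: k∈[2..4] ⇒ +0.727084 -1.028791 +0.136471 = -0.165236;  D = -0.161365-0.035559i
d^3_{0,1}: k∈[1..3] ⇒ +0.407494 -1.297320 +0.458912 = -0.430913;  D = +0.430908+0.002108i
d^3_{1,1}: k∈[0..2] ⇒ +0.114190 -0.969445 +0.771593 = -0.083661;  D = -0.081873+0.017204i
d^3_{2,1}: k∈[0..1] ⇒ -0.371990 +0.789524 = +0.417534;  D = -0.381395+0.169919i
d^3_{3,1}: single k=0 term ⇒ +0.469330;  D = +0.378919-0.276932i
Y_3^{m'}(θ=1.6941,φ=0.0793) and Σ D·Y over m':
  (+0.3992+0.2978i)·(+0.3963-0.0961i)  (-0.3370-0.1541i)·(-0.1222+0.0196i)  (-0.1614-0.0356i)·(-0.2955+0.0235i)  (+0.4309+0.0021i)·(+0.1342+0.0000i)  (-0.0819+0.0172i)·(+0.2955+0.0235i)  (-0.3814+0.1699i)·(-0.1222-0.0196i)  (+0.3789-0.2769i)·(-0.3963-0.0961i)
Y_3^1(R⁻¹ n̂) = +0.185968+0.162093i

Re=0.1860 Im=0.1621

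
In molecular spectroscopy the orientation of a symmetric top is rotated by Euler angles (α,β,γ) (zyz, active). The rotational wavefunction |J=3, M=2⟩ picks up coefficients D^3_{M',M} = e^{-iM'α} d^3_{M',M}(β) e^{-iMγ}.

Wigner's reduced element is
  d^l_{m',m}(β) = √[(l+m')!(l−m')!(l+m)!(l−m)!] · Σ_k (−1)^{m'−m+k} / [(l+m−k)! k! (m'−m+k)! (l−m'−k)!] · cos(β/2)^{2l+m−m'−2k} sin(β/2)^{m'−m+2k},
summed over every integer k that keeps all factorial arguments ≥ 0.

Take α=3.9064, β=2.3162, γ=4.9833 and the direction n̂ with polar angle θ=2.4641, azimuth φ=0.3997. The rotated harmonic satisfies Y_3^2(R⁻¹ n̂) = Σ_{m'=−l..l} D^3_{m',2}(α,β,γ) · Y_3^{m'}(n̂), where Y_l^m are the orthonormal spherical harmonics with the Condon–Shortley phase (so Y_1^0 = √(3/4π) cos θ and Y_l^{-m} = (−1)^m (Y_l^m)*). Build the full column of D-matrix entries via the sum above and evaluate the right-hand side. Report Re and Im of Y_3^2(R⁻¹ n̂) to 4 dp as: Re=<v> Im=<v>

Re=-0.0990 Im=0.0088

Need the full column D^3_{m',2} for m'=−3..3 at α=3.9064, β=2.3162, γ=4.9833.
cos(β/2)=0.401081, sin(β/2)=0.916043
d^3_{-3,2}: single k=5 term ⇒ +0.633703;  D = -0.114576+0.623259i
d^3_{-2,2}: k∈[4..5] ⇒ +0.566365 -0.590873 = -0.024508;  D = +0.013493+0.020460i
d^3_{-1,2}: k∈[3..4] ⇒ +0.313670 -0.818108 = -0.504438;  D = -0.491949-0.111552i
d^3_{0,2}: k∈[2..3] ⇒ +0.118938 -0.620422 = -0.501484;  D = +0.429657-0.258614i
d^3_{1,2}: k∈[1..2] ⇒ +0.030066 -0.313670 = -0.283604;  D = -0.074050+0.273766i
d^3_{2,2}: k∈[0..1] ⇒ +0.004163 -0.108575 = -0.104412;  D = -0.050116-0.091598i
d^3_{3,2}: single k=0 term ⇒ -0.023289;  D = +0.022212+0.007001i
Y_3^{m'}(θ=2.4641,φ=0.3997) and Σ D·Y over m':
  (-0.1146+0.6233i)·(+0.0373-0.0957i)  (+0.0135+0.0205i)·(-0.2181+0.2243i)  (-0.4919-0.1116i)·(+0.3798-0.1605i)  (+0.4297-0.2586i)·(-0.0103+0.0000i)  (-0.0741+0.2738i)·(-0.3798-0.1605i)  (-0.0501-0.0916i)·(-0.2181-0.2243i)  (+0.0222+0.0070i)·(-0.0373-0.0957i)
Y_3^2(R⁻¹ n̂) = -0.099025+0.008751i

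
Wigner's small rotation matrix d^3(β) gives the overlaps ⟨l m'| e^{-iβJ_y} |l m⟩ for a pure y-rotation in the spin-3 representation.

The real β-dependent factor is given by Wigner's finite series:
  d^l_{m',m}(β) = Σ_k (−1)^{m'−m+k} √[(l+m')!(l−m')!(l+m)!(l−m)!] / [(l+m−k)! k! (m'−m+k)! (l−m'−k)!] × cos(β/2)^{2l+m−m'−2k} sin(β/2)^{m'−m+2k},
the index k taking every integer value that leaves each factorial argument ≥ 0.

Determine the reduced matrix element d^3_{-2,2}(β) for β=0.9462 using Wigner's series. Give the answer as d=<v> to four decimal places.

d=0.1618

d^3_{-2,2}(β=0.9462) via Wigner's sum:
With c≡cos(β/2)=0.890160 and s≡sin(β/2)=0.455648, N=[1·120·120·1]^{1/2}=120.000000
The bounds max(0,m−m')=4 and min(l+m,l−m')=5 give 2 terms
  k=4: (−1)^0·120.0000/(24)·0.8902^2·0.4556^4 = +0.170775
  k=5: (−1)^1·120.0000/(120)·0.8902^0·0.4556^6 = -0.008949
d^3_{-2,2}(0.9462) = +0.170775 -0.008949 = +0.161826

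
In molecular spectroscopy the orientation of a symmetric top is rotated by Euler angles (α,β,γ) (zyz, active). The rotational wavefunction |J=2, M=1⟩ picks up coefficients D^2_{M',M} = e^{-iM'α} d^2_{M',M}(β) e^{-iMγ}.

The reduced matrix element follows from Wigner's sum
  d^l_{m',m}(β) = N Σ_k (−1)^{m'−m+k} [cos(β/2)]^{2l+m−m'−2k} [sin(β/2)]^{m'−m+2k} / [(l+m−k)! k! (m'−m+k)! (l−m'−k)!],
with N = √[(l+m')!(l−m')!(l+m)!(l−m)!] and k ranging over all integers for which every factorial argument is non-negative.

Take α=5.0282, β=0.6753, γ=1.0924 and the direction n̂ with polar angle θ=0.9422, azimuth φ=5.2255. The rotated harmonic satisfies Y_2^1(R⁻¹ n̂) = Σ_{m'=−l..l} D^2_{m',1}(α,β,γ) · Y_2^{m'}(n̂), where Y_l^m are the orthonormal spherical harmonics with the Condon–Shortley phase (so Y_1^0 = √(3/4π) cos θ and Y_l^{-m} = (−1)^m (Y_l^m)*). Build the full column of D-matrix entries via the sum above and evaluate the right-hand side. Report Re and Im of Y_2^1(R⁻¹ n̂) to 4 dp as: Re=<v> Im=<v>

Need the full column D^2_{m',1} for m'=−2..2 at α=5.0282, β=0.6753, γ=1.0924.
cos(β/2)=0.943536, sin(β/2)=0.331271
d^2_{-2,1}: single k=3 term ⇒ +0.068602;  D = -0.061447+0.030504i
d^2_{-1,1}: k∈[2..3] ⇒ +0.293092 -0.012043 = +0.281049;  D = -0.196973-0.200475i
d^2_{0,1}: k∈[1..2] ⇒ +0.681607 -0.084020 = +0.597586;  D = +0.275103-0.530498i
d^2_{1,1}: k∈[0..1] ⇒ +0.792562 -0.293092 = +0.499470;  D = +0.492883+0.080849i
d^2_{2,1}: single k=0 term ⇒ -0.556529;  D = -0.084941-0.550009i
Y_2^{m'}(θ=0.9422,φ=5.2255) and Σ D·Y over m':
  (-0.0614+0.0305i)·(-0.1309+0.2162i)  (-0.1970-0.2005i)·(+0.1804+0.3201i)  (+0.2751-0.5305i)·(+0.0118+0.0000i)  (+0.4929+0.0808i)·(-0.1804+0.3201i)  (-0.0849-0.5500i)·(-0.1309-0.2162i)
Y_2^1(R⁻¹ n̂) = -0.189221+0.110841i

Re=-0.1892 Im=0.1108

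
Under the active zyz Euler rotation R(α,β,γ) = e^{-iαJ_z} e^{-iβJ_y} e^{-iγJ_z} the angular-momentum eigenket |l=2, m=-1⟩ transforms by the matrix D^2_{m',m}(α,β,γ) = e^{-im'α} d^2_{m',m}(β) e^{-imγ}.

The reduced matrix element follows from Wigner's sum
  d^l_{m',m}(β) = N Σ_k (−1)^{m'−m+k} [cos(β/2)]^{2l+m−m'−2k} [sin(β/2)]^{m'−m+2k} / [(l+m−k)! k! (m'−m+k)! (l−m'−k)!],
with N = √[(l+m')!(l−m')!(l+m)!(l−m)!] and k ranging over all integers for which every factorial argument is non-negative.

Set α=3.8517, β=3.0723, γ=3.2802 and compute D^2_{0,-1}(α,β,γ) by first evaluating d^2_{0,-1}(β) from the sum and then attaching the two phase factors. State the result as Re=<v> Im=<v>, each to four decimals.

First d^2_{0,-1}(β=3.0723), then the phase factors e^{-i(0)α} and e^{-i(-1)γ}:
Half-angle: c=0.034639, s=0.999400. N=√(2·2·1·6)=4.898979
The bounds max(0,m−m')=0 and min(l+m,l−m')=1 give 2 terms
  k=0: (−1)^1·4.8990/(2)·0.0346^3·0.9994^1 = -0.000102
  k=1: (−1)^2·4.8990/(2)·0.0346^1·0.9994^3 = +0.084696
d^2_{0,-1}(3.0723) = -0.000102 +0.084696 = +0.084594
Phases: e^{-i·(0)·3.8517}=+1.000000+0.000000i, e^{-i·(-1)·3.2802}=-0.990409-0.138164i ⇒ D=-0.083783-0.011688i

Re=-0.0838 Im=-0.0117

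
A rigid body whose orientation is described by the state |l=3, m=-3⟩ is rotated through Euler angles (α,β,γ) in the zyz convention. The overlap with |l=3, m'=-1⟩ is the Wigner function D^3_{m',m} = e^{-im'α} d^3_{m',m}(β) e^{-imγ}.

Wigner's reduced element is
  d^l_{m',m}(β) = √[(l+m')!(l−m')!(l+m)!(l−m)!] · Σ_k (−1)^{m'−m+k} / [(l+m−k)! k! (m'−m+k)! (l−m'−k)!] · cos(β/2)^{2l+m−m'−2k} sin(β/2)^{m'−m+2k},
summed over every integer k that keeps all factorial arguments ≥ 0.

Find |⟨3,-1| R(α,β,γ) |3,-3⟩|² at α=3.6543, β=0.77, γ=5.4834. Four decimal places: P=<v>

P=0.1624

First d^3_{-1,-3}(β=0.77), then the phase factors e^{-i(-1)α} and e^{-i(-3)γ}:
With c≡cos(β/2)=0.926798 and s≡sin(β/2)=0.375559, N=[2·24·1·720]^{1/2}=185.903201
The bounds max(0,m−m')=0 and min(l+m,l−m')=0 give 1 term
  k=0: (−1)^2·185.9032/(48)·0.9268^4·0.3756^2 = +0.403036
d^3_{-1,-3}(0.77) = +0.403036
|D^3_{-1,-3}|² = |d^3_{-1,-3}(β)|² = (+0.403036)² = 0.162438 (the z-rotation phases have unit modulus)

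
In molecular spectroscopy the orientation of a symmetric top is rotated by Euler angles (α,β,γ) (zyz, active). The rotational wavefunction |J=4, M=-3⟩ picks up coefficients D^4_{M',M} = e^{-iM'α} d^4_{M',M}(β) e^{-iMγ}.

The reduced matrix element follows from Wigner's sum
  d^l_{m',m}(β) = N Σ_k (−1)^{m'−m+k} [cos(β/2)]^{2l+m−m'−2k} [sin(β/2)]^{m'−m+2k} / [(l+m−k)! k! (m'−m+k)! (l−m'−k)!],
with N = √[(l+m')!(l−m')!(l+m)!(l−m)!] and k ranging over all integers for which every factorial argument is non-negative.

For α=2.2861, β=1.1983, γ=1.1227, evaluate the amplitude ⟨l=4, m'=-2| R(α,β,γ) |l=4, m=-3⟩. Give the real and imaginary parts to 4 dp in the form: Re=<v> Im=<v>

First d^4_{-2,-3}(β=1.1983), then the phase factors e^{-i(-2)α} and e^{-i(-3)γ}:
c=cos(1.1983/2)=0.825815, s=sin(1.1983/2)=0.563941; N=√[2·720·1·5040]=2693.993318
The bounds max(0,m−m')=0 and min(l+m,l−m')=1 give 2 terms
  k=0: (−1)^1·2693.9933/(720)·0.8258^7·0.5639^1 = -0.552685
  k=1: (−1)^2·2693.9933/(240)·0.8258^5·0.5639^3 = +0.773215
d^4_{-2,-3}(1.1983) = -0.552685 +0.773215 = +0.220530
Phases: e^{-i·(-2)·2.2861}=-0.139730-0.990190i, e^{-i·(-3)·1.1227}=-0.974457-0.224575i ⇒ D=-0.019012+0.219709i

Re=-0.0190 Im=0.2197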